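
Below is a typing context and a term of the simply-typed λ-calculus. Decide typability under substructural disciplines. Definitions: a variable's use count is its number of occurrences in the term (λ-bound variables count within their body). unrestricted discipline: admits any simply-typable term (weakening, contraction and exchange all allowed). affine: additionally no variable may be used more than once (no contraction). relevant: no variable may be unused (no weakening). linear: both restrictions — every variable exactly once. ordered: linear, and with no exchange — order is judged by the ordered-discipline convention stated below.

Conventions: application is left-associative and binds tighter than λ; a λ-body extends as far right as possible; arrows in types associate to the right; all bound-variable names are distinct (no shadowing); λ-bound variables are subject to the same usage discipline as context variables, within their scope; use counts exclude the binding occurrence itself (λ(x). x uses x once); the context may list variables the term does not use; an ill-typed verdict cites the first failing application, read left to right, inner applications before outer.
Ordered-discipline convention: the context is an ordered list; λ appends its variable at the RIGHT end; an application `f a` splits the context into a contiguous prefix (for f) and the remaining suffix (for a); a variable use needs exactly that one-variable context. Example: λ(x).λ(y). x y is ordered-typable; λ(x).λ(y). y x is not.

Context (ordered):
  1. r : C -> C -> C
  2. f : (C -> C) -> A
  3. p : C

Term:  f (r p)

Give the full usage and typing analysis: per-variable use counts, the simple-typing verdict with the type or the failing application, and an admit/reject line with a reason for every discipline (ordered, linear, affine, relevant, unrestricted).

variable uses: r: 1×; f: 1×; p: 1×
uses in reading order: f, r, p
typing: well-typed at A
ordered ✗ (no contiguous prefix/suffix split fits f, r, p)
linear ✓ (r, f, p: one use apiece)
affine ✓ (none of r, f, p used more than once)
relevant ✓ (at least one use each (r, f, p))
unrestricted ✓ (well-typed at A; no restrictions here)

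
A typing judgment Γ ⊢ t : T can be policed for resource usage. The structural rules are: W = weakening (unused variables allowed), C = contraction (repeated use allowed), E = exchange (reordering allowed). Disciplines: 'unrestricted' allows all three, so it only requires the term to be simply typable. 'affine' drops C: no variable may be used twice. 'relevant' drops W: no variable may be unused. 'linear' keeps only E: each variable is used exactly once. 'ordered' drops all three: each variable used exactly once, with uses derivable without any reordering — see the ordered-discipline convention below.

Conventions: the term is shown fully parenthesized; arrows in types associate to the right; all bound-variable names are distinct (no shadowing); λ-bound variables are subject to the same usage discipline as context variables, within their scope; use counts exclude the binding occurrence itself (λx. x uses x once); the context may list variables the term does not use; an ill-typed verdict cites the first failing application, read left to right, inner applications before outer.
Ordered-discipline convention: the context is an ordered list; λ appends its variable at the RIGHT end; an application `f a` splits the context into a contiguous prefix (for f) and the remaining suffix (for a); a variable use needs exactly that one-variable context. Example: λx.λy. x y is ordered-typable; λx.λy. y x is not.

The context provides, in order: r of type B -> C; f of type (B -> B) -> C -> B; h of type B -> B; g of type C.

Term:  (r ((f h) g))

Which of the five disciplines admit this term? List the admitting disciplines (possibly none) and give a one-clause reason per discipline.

accepted by: ordered, linear, affine, relevant, unrestricted
use counts: r: 1, f: 1, h: 1, g: 1
left-to-right use order: r, f, h, g
typing: well-typed at C
ordered: ✓ — r, f, h, g: once each, no exchange needed
linear: ✓ — each of r, f, h, g used exactly once
affine: ✓ — none of r, f, h, g used more than once
relevant: ✓ — r, f, h, g: all used, weakening unneeded
unrestricted: ✓ — type-checks (C) and nothing is barred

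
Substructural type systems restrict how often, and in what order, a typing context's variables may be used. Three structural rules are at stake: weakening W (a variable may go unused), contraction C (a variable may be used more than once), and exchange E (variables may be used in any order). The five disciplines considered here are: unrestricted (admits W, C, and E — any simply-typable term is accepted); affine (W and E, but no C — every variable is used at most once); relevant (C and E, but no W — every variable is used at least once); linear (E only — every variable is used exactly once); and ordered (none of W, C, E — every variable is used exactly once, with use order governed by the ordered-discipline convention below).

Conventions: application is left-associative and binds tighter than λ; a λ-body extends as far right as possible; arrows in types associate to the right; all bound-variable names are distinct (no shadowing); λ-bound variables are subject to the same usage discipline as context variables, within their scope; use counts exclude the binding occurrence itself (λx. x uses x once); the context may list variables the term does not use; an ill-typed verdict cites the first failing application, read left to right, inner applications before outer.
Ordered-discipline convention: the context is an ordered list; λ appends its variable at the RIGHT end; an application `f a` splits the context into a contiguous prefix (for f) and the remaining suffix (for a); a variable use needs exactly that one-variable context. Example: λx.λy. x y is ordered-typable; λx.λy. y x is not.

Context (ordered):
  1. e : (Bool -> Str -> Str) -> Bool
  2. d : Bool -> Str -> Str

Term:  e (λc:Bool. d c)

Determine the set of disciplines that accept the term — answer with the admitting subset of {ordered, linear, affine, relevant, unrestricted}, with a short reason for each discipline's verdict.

admitted in: ordered, linear, affine, relevant, unrestricted
usage: e: 1; d: 1; c (bound): 1
use order (left to right): e, d, c
typing: well-typed at Bool
ordered: ✓, single-use (e, d, c), ordered derivation ok
linear: ✓, exactly-once usage across e, d, c
affine: ✓, at most one use each (e, d, c)
relevant: ✓, every one of e, d, c appears
unrestricted: ✓, typability at Bool is all that's needed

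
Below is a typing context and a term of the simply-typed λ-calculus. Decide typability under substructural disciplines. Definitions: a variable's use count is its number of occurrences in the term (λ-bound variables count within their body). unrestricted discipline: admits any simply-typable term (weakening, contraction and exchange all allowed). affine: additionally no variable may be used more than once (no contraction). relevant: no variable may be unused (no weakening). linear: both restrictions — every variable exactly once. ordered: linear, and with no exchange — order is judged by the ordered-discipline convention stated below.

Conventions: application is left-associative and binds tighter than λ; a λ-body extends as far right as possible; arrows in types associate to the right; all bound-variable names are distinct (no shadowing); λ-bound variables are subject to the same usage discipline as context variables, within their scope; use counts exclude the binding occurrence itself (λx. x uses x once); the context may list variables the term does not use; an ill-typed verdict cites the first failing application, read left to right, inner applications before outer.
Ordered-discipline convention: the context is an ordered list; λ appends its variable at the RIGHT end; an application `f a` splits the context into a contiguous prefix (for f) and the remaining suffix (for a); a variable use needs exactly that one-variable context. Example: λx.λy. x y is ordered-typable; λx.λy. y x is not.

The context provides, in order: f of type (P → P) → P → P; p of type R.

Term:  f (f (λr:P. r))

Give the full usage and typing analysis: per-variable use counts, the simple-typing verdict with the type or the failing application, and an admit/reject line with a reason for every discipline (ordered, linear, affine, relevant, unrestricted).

usage: f=2; p=0; r (bound)=1
uses in reading order: f, f, r
typing: well-typed — term : P → P
ordered ✗ (needs contraction — f ×2; needs weakening: p unused)
linear ✗ (needs contraction — f ×2; needs weakening: p unused)
affine ✗ (needs contraction — f ×2)
relevant ✗ (needs weakening: p unused)
unrestricted ✓ (well-typed at P → P; no restrictions here)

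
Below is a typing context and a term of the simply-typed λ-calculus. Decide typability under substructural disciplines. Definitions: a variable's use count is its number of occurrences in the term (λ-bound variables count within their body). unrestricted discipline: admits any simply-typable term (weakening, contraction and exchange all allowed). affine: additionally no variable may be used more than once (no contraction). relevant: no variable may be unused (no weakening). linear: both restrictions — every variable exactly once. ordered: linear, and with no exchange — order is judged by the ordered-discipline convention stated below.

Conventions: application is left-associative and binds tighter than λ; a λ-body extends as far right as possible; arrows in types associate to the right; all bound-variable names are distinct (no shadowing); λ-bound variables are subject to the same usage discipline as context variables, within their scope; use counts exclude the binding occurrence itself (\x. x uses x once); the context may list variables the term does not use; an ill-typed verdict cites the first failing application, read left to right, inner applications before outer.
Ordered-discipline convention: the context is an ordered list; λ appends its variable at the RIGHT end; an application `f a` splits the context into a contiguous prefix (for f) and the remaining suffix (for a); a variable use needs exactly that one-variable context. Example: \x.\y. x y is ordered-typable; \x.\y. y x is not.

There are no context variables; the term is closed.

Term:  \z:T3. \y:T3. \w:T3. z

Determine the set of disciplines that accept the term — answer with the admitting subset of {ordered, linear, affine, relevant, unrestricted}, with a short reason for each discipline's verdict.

admitting disciplines: affine, unrestricted
usage: z [bound] ×1; y [bound] ×0; w [bound] ×0
use order (left to right): z
typing: well-typed at T3 → T3 → T3 → T3
ordered: ✗ — unused: y, w — weakening required
linear: ✗ — unused: y, w — weakening required
affine: ✓ — no duplicate uses among z, y, w
relevant: ✗ — unused: y, w — weakening required
unrestricted: ✓ — simply typable at T3 → T3 → T3 → T3; W, C, E all held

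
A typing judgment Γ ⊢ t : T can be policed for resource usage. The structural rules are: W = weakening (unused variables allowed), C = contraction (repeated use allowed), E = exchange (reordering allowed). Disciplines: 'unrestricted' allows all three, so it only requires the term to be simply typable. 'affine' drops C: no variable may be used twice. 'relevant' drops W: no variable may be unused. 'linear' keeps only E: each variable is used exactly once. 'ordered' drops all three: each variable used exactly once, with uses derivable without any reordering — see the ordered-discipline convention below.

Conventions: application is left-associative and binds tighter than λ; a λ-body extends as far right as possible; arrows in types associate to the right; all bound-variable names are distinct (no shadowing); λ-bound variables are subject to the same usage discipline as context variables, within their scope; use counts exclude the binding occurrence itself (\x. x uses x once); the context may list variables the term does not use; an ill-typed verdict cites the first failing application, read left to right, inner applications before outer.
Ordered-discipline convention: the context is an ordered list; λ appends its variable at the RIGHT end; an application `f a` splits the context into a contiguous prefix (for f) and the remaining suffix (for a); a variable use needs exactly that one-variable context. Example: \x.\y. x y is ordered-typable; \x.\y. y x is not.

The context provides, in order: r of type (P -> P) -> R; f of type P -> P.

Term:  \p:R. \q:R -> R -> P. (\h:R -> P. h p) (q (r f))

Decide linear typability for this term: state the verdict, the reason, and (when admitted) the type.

yes — r, f, p, q, h: one use apiece; term : R -> (R -> R -> P) -> P
usage: r: 1×; f: 1×; p (bound): 1×; q (bound): 1×; h (bound): 1×
left-to-right use order: h, p, q, r, f
typing: ✓ — R -> (R -> R -> P) -> P
per-discipline verdicts: ordered ✗ · linear ✓ · affine ✓ · relevant ✓ · unrestricted ✓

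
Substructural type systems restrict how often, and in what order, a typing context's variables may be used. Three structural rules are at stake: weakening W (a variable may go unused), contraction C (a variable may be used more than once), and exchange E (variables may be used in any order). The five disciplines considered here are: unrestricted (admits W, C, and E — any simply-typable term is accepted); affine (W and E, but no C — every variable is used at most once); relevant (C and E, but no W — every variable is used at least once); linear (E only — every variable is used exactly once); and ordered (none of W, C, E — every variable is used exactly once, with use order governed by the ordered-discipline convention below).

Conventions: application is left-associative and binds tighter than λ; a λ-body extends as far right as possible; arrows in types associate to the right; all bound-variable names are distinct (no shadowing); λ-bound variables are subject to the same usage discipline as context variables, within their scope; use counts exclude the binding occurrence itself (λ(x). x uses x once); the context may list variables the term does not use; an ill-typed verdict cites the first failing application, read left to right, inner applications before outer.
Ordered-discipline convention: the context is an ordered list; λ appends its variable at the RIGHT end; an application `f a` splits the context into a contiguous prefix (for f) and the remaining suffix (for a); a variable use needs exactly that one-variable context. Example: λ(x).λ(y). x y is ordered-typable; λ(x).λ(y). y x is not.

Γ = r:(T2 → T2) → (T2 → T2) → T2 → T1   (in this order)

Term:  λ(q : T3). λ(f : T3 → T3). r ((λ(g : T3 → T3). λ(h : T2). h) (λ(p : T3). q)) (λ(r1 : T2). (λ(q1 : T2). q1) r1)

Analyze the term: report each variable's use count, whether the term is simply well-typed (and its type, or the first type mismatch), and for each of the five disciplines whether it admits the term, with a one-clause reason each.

usage: r=1; q (bound)=1; f (bound)=0; g (bound)=0; h (bound)=1; p (bound)=0; r1 (bound)=1; q1 (bound)=1
left-to-right use order: r, h, q, q1, r1
typing: the term checks, with type T3 → (T3 → T3) → T2 → T1
ordered: ✗, f, g, p left unused
linear: ✗, f, g, p left unused
affine: ✓, none of r, q, f, g, h, p, r1, q1 used more than once
relevant: ✗, f, g, p left unused
unrestricted: ✓, type-checks (T3 → (T3 → T3) → T2 → T1) and nothing is barred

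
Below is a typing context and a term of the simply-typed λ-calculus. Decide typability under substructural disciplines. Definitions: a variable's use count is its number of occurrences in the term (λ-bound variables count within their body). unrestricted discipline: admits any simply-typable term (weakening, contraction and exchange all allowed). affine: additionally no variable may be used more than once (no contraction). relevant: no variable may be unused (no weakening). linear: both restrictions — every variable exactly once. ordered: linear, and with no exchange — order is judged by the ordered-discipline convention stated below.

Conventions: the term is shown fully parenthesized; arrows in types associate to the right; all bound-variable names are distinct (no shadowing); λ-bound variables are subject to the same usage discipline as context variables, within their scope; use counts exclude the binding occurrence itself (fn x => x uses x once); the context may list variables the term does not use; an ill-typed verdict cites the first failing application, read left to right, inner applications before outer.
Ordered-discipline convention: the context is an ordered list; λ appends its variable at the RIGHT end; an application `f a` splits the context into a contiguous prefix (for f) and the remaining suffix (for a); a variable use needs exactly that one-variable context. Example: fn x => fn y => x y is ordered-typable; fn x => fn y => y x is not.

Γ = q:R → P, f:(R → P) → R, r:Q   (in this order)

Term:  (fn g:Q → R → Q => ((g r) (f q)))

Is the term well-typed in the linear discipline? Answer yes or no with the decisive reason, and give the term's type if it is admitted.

yes — q, f, r, g: one use apiece; term : (Q → R → Q) → Q
variable uses: q ×1; f ×1; r ×1; g [bound] ×1
use order (left to right): g, r, f, q
typing: well-typed — term : (Q → R → Q) → Q
all disciplines: ordered ✗ | linear ✓ | affine ✓ | relevant ✓ | unrestricted ✓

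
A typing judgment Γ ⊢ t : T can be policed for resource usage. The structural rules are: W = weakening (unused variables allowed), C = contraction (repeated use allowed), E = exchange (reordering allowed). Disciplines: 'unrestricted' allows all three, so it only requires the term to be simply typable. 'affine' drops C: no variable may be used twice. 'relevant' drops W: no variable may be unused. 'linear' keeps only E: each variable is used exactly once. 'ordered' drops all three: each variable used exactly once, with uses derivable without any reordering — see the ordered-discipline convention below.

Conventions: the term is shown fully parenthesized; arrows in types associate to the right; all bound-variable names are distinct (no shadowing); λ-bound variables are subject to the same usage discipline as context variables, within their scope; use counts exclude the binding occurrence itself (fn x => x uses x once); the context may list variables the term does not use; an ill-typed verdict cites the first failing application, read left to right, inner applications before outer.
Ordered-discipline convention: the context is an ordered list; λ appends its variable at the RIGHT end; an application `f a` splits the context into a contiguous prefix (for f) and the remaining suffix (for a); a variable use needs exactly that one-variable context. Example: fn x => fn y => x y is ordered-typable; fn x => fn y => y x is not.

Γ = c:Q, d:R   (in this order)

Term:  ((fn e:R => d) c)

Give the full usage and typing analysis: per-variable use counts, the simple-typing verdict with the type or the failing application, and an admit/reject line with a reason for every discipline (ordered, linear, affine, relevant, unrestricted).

counts: c ×1; d ×1; e (λ-bound) ×0
use order (left to right): d, c
typing: ill-typed: a function awaiting R gets Q
ordered: ✗, fails simple typing
linear: ✗, a type mismatch blocks all five
affine: ✗, the type mismatch rejects it
relevant: ✗, not simply typable
unrestricted: ✗, fails simple typing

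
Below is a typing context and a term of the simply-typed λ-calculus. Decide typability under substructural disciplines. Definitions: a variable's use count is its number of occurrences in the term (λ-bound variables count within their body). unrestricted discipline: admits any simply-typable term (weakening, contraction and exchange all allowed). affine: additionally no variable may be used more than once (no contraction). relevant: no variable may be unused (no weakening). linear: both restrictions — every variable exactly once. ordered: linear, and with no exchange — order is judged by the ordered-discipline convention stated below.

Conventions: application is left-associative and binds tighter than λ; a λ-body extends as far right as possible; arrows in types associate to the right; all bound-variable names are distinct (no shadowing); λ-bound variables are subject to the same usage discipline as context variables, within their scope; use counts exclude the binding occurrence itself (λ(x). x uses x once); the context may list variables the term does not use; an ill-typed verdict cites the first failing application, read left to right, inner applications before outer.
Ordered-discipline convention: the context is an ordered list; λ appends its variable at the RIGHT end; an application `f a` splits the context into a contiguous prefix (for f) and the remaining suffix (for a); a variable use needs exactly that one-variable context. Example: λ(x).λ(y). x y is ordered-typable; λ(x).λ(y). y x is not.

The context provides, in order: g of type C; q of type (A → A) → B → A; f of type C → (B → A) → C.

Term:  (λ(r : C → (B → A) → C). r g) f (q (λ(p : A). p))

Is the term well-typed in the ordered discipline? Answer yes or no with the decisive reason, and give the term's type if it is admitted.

no — needs exchange: uses follow r, g, f, q, p
use counts: g: 1×, q: 1×, f: 1×, r (λ-bound): 1×, p (λ-bound): 1×
order of uses: r, g, f, q, p
typing: well-typed at C
per-discipline verdicts: ordered ✗ · linear ✓ · affine ✓ · relevant ✓ · unrestricted ✓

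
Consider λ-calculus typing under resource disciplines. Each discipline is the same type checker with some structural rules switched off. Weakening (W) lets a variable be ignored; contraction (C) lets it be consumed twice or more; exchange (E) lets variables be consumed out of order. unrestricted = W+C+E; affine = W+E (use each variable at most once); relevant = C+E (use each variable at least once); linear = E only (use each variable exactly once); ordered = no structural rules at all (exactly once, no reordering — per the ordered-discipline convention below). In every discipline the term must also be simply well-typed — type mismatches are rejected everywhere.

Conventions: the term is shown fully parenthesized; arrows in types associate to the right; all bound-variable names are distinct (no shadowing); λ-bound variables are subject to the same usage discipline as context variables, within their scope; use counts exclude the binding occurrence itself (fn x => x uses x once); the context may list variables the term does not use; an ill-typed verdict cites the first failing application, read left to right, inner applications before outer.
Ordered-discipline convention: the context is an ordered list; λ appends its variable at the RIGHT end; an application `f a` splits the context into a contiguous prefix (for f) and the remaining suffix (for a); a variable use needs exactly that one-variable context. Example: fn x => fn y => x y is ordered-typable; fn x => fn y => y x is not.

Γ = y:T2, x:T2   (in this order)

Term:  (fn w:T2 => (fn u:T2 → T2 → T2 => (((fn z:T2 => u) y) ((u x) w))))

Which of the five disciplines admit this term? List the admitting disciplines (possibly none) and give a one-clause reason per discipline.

admitted in: unrestricted
use counts: y: 1×, x: 1×, w (bound): 1×, u (bound): 2×, z (bound): 0×
left-to-right use order: u, y, u, x, w
typing: well-typed — term : T2 → (T2 → T2 → T2) → T2 → T2
ordered: ✗ — u ×2 used more than once (contraction); unused: z — weakening required
linear: ✗ — u ×2 used more than once (contraction); unused: z — weakening required
affine: ✗ — u ×2 used more than once (contraction)
relevant: ✗ — unused: z — weakening required
unrestricted: ✓ — simply typable at T2 → (T2 → T2 → T2) → T2 → T2; W, C, E all held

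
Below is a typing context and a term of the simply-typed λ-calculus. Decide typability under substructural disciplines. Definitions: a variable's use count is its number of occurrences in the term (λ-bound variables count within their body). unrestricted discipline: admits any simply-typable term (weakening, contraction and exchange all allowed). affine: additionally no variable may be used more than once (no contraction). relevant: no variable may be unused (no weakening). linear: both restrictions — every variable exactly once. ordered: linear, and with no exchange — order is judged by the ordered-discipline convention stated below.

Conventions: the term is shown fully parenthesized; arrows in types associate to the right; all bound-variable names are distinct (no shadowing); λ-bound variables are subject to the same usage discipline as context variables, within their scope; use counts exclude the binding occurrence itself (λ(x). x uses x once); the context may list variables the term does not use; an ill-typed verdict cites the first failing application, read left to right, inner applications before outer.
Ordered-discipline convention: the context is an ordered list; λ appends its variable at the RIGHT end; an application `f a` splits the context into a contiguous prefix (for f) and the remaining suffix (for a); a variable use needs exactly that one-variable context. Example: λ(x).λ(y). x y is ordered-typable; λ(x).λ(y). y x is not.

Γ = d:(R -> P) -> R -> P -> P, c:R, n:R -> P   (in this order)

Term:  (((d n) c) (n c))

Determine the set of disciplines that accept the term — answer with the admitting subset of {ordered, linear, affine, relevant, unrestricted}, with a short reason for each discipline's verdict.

accepted by: relevant, unrestricted
counts: d=1, c=2, n=2
uses in reading order: d, n, c, n, c
typing: well-typed at P
ordered ✗ (repeated use of c ×2, n ×2)
linear ✗ (repeated use of c ×2, n ×2)
affine ✗ (repeated use of c ×2, n ×2)
relevant ✓ (at least one use each (d, c, n))
unrestricted ✓ (well-typed at P; no restrictions here)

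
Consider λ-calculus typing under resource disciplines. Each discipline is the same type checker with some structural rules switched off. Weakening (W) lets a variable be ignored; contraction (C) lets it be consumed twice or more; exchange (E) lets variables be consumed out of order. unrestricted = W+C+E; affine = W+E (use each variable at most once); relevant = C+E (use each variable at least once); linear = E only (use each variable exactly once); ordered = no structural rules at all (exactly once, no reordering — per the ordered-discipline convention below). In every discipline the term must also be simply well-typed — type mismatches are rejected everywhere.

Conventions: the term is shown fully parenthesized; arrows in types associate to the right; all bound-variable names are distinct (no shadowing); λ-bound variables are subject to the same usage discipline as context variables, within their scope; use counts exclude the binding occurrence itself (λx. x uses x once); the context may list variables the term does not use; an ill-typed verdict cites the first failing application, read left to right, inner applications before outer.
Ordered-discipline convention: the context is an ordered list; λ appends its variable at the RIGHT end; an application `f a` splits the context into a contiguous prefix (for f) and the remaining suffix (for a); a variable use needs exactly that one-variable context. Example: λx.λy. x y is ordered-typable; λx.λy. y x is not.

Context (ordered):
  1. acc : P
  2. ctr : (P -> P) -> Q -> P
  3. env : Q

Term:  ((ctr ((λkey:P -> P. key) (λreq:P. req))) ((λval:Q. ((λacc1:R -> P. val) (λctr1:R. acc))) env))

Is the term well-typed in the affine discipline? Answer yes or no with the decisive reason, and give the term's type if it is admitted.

yes — at most one use each (acc, ctr, env, key, req, val, acc1, ctr1); term : P
counts: acc=1; ctr=1; env=1; key (λ-bound)=1; req (λ-bound)=1; val (λ-bound)=1; acc1 (λ-bound)=0; ctr1 (λ-bound)=0
uses in reading order: ctr, key, req, val, acc, env
typing: well-typed — term : P
per-discipline verdicts: ordered ✗, linear ✗, affine ✓, relevant ✗, unrestricted ✓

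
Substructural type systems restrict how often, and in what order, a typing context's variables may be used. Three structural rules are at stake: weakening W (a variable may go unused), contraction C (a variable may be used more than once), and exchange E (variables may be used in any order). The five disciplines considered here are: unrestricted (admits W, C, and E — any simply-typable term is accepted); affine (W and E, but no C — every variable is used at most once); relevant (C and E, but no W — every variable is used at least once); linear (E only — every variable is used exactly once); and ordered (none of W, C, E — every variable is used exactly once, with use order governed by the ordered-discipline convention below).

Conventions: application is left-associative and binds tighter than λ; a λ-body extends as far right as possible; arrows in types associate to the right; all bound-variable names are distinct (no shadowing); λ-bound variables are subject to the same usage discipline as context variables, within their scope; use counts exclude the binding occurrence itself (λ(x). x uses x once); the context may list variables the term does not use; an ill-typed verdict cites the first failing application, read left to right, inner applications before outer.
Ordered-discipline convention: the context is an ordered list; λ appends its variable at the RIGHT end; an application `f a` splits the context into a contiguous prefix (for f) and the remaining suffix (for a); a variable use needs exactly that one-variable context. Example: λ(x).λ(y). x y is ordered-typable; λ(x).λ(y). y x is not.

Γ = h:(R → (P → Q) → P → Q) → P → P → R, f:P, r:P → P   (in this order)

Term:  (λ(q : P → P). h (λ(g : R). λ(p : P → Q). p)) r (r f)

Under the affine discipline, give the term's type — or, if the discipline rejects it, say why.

not well-typed under affine — uses contraction: r ×2
usage: h=1, f=1, r=2, q (λ-bound)=0, g (λ-bound)=0, p (λ-bound)=1
order of uses: h, p, r, r, f
typing: ✓ — P → R
across the five disciplines: ordered ✗, linear ✗, affine ✗, relevant ✗, unrestricted ✓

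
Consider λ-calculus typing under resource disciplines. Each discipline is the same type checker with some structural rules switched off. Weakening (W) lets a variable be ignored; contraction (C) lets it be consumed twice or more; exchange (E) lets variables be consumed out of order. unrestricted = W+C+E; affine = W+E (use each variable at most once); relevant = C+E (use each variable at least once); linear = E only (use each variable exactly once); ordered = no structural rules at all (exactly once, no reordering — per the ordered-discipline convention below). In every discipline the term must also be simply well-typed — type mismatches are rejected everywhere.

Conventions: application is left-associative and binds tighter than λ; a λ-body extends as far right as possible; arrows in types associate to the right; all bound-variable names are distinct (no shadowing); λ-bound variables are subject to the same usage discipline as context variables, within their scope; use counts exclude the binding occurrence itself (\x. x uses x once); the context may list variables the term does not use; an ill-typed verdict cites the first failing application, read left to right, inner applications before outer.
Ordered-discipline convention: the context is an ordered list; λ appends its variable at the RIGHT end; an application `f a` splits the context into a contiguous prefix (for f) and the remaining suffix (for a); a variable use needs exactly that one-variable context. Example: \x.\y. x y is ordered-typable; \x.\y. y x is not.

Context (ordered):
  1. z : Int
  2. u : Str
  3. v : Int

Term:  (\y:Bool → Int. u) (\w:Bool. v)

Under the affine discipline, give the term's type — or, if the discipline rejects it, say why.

term : Str
use counts: z: 0; u: 1; v: 1; y (λ-bound): 0; w (λ-bound): 0
use order (left to right): u, v
typing: the term checks, with type Str
all disciplines: ordered ✗; linear ✗; affine ✓; relevant ✗; unrestricted ✓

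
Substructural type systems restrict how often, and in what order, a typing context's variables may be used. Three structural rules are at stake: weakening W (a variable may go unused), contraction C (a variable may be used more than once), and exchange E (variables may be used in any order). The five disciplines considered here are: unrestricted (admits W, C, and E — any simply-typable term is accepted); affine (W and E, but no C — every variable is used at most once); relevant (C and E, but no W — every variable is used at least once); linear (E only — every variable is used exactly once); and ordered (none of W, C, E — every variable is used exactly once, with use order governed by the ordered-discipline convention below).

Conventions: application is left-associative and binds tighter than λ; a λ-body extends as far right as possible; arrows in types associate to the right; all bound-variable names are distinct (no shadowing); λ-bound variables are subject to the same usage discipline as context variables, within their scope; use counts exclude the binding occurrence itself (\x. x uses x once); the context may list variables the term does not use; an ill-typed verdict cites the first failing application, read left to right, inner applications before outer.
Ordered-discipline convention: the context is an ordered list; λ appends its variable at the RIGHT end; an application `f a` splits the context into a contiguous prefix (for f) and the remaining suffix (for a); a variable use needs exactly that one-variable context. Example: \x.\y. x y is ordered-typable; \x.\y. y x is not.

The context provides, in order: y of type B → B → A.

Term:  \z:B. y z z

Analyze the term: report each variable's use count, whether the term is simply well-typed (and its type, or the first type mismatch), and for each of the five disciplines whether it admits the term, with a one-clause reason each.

usage: y: 1×; z (λ-bound): 2×
use order (left to right): y, z, z
typing: well-typed at B → A
ordered ✗ (uses contraction: z ×2)
linear ✗ (uses contraction: z ×2)
affine ✗ (uses contraction: z ×2)
relevant ✓ (every one of y, z appears)
unrestricted ✓ (typability at B → A is all that's needed)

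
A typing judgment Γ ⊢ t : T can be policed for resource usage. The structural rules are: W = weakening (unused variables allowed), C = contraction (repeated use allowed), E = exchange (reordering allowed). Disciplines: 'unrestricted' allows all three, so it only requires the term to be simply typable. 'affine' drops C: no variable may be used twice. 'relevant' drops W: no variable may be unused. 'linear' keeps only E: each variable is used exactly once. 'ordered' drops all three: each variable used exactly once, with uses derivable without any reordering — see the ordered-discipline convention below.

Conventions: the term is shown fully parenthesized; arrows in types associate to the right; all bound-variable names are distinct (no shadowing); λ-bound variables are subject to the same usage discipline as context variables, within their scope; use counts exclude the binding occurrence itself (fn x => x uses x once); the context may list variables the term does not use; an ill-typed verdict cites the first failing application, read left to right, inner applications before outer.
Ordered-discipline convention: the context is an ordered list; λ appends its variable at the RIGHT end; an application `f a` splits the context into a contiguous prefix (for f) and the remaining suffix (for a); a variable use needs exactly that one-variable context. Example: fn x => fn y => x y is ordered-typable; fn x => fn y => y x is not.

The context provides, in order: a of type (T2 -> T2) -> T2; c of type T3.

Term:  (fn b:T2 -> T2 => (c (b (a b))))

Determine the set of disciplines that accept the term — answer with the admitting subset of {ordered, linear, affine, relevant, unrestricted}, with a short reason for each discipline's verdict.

admitting disciplines: none
usage: a: 1×; c: 1×; b (λ-bound): 2×
order of uses: c, b, a, b
typing: ill-typed: non-function type T3 applied to an argument
ordered: ✗, the type mismatch rejects it
linear: ✗, not simply typable
affine: ✗, fails simple typing
relevant: ✗, a type mismatch blocks all five
unrestricted: ✗, the type mismatch rejects it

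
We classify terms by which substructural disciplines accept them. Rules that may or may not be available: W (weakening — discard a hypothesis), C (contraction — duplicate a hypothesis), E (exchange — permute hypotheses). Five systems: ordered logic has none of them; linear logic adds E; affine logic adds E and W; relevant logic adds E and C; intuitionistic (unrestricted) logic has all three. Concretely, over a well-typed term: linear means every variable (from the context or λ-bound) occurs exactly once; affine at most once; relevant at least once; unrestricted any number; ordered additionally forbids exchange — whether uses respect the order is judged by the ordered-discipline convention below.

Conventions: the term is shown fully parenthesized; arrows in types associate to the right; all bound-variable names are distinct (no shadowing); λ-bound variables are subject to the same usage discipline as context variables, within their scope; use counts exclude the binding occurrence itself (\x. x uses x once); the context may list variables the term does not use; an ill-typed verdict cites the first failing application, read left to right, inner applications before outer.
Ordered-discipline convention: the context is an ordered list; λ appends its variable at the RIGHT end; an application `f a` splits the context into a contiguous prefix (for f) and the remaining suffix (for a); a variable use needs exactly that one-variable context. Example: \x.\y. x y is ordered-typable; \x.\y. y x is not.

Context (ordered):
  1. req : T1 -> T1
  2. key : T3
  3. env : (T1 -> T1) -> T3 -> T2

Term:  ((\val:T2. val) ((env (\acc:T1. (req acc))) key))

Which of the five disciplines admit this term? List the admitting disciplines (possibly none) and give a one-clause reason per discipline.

admitted by: linear, affine, relevant, unrestricted
counts: req=1; key=1; env=1; val (bound)=1; acc (bound)=1
order of uses: val, env, req, acc, key
typing: the term checks, with type T2
ordered: ✗ — use order val, env, req, acc, key needs exchange
linear: ✓ — each of req, key, env, val, acc used exactly once
affine: ✓ — none of req, key, env, val, acc used more than once
relevant: ✓ — at least one use each (req, key, env, val, acc)
unrestricted: ✓ — type-checks (T2) and nothing is barred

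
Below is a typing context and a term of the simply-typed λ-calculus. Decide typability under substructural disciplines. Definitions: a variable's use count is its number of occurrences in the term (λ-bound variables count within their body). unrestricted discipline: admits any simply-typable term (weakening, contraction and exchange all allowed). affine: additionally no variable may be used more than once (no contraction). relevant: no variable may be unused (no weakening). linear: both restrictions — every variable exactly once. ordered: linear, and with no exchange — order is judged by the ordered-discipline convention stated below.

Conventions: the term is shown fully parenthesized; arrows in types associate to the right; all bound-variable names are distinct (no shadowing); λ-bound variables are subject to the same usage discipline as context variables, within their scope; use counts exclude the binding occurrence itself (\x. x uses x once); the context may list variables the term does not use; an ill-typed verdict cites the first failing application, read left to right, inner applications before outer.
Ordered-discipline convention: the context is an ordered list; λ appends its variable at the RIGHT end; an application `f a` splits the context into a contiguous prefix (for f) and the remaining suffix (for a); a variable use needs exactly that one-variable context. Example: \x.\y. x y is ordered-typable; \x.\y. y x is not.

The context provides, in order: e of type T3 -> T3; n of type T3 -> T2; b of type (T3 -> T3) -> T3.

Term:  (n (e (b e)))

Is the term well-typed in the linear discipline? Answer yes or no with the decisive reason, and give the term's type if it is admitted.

no — uses contraction: e ×2
use counts: e=2, n=1, b=1
left-to-right use order: n, e, b, e
typing: the term checks, with type T2
all disciplines: ordered ✗; linear ✗; affine ✗; relevant ✓; unrestricted ✓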